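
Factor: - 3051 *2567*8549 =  - 3^3*17^1*83^1*103^1*113^1*151^1  =  - 66955058433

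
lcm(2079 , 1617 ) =14553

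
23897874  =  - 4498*( - 5313 )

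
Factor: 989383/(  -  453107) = - 17^1*58199^1*453107^( - 1 ) 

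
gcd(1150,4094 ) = 46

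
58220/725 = 11644/145 = 80.30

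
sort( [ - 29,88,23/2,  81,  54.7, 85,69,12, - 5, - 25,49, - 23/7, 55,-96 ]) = [ - 96, - 29 ,  -  25,-5,-23/7, 23/2,12,49,54.7,55,69,81,85,  88 ] 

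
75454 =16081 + 59373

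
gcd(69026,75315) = 1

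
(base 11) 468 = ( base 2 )1000101110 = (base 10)558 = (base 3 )202200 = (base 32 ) HE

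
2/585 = 2/585 = 0.00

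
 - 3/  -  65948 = 3/65948 =0.00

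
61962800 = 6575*9424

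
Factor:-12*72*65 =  - 56160 = -2^5*3^3*5^1*13^1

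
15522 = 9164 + 6358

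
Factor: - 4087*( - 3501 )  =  3^2 * 61^1 * 67^1 *389^1 = 14308587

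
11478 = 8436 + 3042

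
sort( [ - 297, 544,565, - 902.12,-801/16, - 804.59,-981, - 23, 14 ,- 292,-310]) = [ -981, - 902.12, - 804.59,- 310,-297, - 292,  -  801/16,  -  23,14 , 544, 565 ] 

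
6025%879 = 751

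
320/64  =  5 = 5.00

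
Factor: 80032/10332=2^3 * 3^(-2)*7^( - 1 ) * 61^1  =  488/63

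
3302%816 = 38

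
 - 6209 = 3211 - 9420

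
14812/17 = 14812/17 = 871.29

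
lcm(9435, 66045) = 66045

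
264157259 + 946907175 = 1211064434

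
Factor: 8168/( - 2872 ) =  - 359^( - 1)*1021^1 = - 1021/359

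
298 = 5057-4759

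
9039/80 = 112 + 79/80 = 112.99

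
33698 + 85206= 118904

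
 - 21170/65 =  - 326+4/13 = - 325.69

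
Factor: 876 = 2^2 * 3^1 *73^1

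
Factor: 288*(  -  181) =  - 52128 = -2^5 * 3^2*181^1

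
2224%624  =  352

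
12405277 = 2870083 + 9535194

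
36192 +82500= 118692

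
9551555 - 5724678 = 3826877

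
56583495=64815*873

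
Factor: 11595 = 3^1 *5^1*773^1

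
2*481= 962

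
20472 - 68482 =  - 48010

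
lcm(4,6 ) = 12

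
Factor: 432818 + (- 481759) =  - 109^1*449^1  =  - 48941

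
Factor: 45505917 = 3^2*47^1*179^1*601^1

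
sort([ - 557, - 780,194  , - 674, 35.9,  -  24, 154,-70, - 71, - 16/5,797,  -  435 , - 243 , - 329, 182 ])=[- 780, -674,-557,-435 ,-329 ,-243, - 71, - 70,  -  24,-16/5 , 35.9,154, 182  ,  194,797] 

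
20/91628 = 5/22907= 0.00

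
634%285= 64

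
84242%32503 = 19236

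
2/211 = 2/211 = 0.01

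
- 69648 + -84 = -69732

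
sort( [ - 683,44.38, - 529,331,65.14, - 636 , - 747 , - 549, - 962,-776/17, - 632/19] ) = [ - 962, - 747, - 683, - 636,- 549 , - 529, - 776/17 , - 632/19,44.38,65.14,  331]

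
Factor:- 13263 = - 3^1*4421^1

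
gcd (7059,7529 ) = 1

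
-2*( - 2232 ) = 4464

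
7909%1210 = 649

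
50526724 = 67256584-16729860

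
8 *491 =3928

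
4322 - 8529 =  - 4207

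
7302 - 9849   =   - 2547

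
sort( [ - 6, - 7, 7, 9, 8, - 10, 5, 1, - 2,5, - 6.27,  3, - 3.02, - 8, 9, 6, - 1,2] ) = [-10, - 8, - 7, - 6.27, -6, - 3.02, - 2 , - 1,1, 2,3, 5, 5, 6, 7 , 8,9,9 ]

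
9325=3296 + 6029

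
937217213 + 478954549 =1416171762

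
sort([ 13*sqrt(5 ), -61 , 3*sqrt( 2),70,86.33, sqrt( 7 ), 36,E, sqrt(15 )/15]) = [  -  61,sqrt(15 )/15, sqrt(7 ),  E , 3*sqrt ( 2),13*sqrt ( 5 ), 36,70, 86.33]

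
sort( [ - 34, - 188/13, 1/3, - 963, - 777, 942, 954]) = [ - 963, - 777, - 34, - 188/13,1/3,  942,954]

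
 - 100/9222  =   - 1 + 4561/4611 = - 0.01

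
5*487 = 2435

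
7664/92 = 1916/23 = 83.30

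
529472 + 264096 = 793568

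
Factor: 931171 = 19^1*49009^1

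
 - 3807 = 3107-6914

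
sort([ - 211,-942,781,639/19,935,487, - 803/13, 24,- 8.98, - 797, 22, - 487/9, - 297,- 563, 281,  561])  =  [- 942, - 797,-563,-297, -211, - 803/13, - 487/9, - 8.98,22, 24, 639/19, 281, 487, 561,781, 935] 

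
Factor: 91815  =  3^1*5^1*6121^1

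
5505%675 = 105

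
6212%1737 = 1001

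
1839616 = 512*3593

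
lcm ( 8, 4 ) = 8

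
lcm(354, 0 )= 0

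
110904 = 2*55452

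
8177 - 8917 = -740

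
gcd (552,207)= 69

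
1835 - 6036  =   -4201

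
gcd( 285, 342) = 57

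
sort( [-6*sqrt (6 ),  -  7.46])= [-6 * sqrt(6),  -  7.46]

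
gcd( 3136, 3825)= 1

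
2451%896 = 659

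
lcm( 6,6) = 6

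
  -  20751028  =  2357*( - 8804)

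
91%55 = 36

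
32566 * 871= 28364986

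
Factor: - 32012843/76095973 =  - 2003^(-1)*5647^1*5669^1*37991^ (- 1 )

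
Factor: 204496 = 2^4*12781^1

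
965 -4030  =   - 3065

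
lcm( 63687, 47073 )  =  1082679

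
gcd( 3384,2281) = 1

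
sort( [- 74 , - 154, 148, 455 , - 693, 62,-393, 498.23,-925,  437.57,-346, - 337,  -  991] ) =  [ - 991, - 925,  -  693, - 393, - 346, -337, - 154, - 74,62,148 , 437.57, 455, 498.23 ] 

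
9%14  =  9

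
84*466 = 39144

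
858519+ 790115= 1648634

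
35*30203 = 1057105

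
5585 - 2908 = 2677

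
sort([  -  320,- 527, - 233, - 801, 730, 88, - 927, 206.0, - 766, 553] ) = [ - 927, - 801, - 766,-527 ,-320, - 233,  88 , 206.0, 553 , 730] 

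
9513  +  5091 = 14604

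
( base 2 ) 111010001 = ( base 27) h6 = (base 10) 465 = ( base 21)113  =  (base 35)da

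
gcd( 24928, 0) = 24928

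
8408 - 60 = 8348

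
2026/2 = 1013 = 1013.00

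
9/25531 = 9/25531 = 0.00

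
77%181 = 77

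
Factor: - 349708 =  - 2^2*87427^1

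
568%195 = 178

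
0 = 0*761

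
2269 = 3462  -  1193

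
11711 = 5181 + 6530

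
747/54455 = 747/54455 = 0.01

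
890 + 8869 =9759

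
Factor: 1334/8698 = 667/4349 = 23^1*29^1*4349^( - 1 )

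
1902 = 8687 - 6785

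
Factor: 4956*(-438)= - 2170728=   -2^3*3^2*7^1*59^1*73^1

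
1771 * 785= 1390235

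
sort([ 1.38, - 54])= [ - 54, 1.38] 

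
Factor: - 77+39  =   - 2^1 * 19^1 = - 38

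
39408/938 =42+6/469=42.01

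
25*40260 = 1006500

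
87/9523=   87/9523= 0.01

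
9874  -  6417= 3457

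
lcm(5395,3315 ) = 275145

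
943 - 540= 403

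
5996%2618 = 760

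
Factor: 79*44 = 2^2*11^1*79^1= 3476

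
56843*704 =40017472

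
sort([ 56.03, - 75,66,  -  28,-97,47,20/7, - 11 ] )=[ - 97, - 75,-28,  -  11,20/7, 47,56.03 , 66]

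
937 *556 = 520972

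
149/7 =149/7 = 21.29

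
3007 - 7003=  -3996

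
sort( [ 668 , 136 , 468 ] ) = [ 136,  468, 668 ] 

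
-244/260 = - 61/65  =  - 0.94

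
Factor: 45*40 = 2^3*3^2 * 5^2 = 1800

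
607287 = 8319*73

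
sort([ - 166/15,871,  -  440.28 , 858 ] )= [-440.28,  -  166/15,858,871 ]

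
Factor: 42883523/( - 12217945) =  - 5^(-1)*463^1 * 4027^1*106243^(-1) = -  1864501/531215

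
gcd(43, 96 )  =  1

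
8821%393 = 175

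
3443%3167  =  276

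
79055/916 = 79055/916 = 86.30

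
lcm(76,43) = 3268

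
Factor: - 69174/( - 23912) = 81/28 = 2^( - 2 )*3^4*7^ ( - 1) 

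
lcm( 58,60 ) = 1740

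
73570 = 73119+451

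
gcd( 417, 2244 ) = 3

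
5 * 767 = 3835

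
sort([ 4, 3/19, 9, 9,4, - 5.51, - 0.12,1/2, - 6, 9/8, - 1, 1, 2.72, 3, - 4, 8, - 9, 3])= [ - 9, - 6, - 5.51, - 4, - 1, - 0.12, 3/19, 1/2, 1,9/8, 2.72, 3, 3, 4, 4 , 8, 9, 9]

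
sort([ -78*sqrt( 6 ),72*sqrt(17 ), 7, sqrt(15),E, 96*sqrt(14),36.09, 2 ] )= [ - 78*sqrt (6 ), 2 , E  ,  sqrt(15), 7, 36.09,72*sqrt( 17),96*sqrt(14 ) ] 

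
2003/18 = 2003/18 = 111.28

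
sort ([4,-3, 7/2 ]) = [-3, 7/2,4] 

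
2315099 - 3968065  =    -  1652966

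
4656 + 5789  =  10445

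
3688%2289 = 1399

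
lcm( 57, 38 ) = 114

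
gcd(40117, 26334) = 77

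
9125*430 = 3923750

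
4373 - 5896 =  - 1523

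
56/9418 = 28/4709 = 0.01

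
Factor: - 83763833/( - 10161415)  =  5^( - 1)*11^( - 1 )*184753^(  -  1 ) * 83763833^1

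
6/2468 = 3/1234=   0.00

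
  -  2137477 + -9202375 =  - 11339852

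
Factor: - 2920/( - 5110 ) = 4/7= 2^2 * 7^( - 1) 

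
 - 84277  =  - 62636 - 21641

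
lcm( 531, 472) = 4248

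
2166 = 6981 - 4815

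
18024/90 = 200 + 4/15 = 200.27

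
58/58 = 1= 1.00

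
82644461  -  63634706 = 19009755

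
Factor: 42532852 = 2^2*83^1*128111^1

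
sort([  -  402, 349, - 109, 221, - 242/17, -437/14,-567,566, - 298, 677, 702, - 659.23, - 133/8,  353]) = [-659.23,-567,  -  402, - 298, - 109,-437/14, - 133/8, - 242/17, 221, 349,353,  566, 677,702 ]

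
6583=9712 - 3129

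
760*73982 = 56226320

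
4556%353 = 320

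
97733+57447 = 155180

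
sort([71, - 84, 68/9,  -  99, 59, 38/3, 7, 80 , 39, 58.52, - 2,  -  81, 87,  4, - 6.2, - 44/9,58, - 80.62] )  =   [ - 99 ,  -  84 , - 81, - 80.62, - 6.2,  -  44/9, - 2,4,  7,68/9, 38/3,39 , 58, 58.52 , 59,71 , 80, 87 ] 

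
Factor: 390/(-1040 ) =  - 3/8  =  - 2^( - 3 )*3^1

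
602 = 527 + 75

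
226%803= 226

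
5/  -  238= -5/238= -0.02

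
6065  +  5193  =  11258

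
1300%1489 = 1300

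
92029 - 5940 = 86089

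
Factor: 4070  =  2^1*5^1*11^1*37^1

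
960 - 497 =463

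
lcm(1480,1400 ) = 51800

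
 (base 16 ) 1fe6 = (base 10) 8166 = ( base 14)2D94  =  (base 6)101450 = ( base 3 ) 102012110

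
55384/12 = 4615  +  1/3 = 4615.33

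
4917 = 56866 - 51949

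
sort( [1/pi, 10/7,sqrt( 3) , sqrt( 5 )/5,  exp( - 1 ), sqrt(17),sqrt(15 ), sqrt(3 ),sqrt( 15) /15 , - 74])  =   [ - 74, sqrt( 15)/15,1/pi, exp( - 1 ), sqrt(5) /5,10/7, sqrt(3 ), sqrt(3),sqrt(15 ),sqrt(17 )]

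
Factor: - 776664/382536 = -67/33 = - 3^(-1)*11^(  -  1)*67^1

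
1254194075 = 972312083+281881992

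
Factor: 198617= 31^1*43^1*149^1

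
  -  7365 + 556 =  - 6809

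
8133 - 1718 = 6415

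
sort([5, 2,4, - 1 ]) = [ - 1, 2,4,  5]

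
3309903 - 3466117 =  - 156214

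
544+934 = 1478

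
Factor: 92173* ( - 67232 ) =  - 6196975136 = - 2^5*11^1*191^1*92173^1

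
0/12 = 0=0.00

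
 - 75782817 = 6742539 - 82525356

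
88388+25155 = 113543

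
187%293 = 187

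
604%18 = 10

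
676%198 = 82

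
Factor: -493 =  - 17^1*29^1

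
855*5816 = 4972680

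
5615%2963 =2652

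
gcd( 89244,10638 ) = 18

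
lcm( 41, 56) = 2296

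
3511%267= 40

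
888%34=4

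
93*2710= 252030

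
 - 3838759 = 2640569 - 6479328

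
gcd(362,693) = 1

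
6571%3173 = 225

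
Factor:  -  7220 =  - 2^2 *5^1*19^2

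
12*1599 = 19188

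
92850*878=81522300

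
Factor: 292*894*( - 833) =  - 217452984  =  - 2^3*3^1*7^2*17^1*73^1*149^1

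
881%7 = 6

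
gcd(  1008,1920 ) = 48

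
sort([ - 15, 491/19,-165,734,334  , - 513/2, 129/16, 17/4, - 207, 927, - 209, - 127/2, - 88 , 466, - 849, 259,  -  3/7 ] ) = [ - 849,  -  513/2,-209, - 207,-165, - 88, - 127/2,  -  15,-3/7 , 17/4, 129/16, 491/19, 259, 334, 466, 734, 927]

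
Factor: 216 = 2^3 * 3^3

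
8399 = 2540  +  5859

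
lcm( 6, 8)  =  24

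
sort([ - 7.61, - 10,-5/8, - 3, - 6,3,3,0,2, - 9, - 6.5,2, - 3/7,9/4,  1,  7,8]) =[-10, -9, -7.61, - 6.5,  -  6, - 3,-5/8, - 3/7,0,1, 2, 2,9/4, 3,3 , 7, 8 ]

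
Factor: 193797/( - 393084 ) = -2^( - 2)*179^(-1)*353^1 = -353/716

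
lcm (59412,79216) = 237648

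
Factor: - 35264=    - 2^6*19^1 * 29^1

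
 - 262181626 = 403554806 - 665736432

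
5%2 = 1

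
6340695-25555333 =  - 19214638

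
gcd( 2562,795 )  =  3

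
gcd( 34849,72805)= 1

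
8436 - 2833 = 5603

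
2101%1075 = 1026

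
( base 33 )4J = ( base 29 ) 56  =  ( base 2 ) 10010111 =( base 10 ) 151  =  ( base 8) 227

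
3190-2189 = 1001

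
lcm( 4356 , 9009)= 396396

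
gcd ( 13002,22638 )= 66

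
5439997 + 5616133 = 11056130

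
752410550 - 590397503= 162013047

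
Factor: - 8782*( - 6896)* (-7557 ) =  - 2^5*3^1*11^1 *229^1*431^1*4391^1 = - 457656998304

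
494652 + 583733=1078385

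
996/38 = 498/19 = 26.21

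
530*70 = 37100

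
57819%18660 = 1839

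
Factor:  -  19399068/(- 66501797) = 2^2*3^3*13^1*41^1*337^1*373^( - 1 ) * 178289^ ( - 1 ) 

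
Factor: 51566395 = 5^1*233^1*44263^1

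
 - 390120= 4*( - 97530 )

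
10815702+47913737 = 58729439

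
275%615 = 275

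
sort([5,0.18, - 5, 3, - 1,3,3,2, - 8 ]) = [-8, - 5,  -  1 , 0.18,  2,3,3,3 , 5]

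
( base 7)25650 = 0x1abe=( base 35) 5KL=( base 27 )9af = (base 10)6846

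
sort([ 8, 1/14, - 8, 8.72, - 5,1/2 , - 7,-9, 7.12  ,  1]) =[  -  9, - 8, - 7, - 5,1/14, 1/2, 1,7.12,  8 , 8.72]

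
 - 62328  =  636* ( - 98 ) 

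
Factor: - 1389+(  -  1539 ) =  - 2^4*3^1 * 61^1 = -  2928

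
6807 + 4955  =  11762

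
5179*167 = 864893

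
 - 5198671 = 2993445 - 8192116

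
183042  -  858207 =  - 675165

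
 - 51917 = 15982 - 67899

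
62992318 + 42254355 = 105246673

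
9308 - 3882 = 5426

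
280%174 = 106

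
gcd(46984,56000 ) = 56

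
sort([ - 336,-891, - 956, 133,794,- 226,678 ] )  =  [ - 956, - 891 ,-336, - 226, 133,678,794 ] 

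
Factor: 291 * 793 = 230763 = 3^1 *13^1 *61^1 * 97^1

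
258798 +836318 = 1095116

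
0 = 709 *0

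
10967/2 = 10967/2 = 5483.50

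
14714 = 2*7357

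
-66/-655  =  66/655 = 0.10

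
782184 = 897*872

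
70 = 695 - 625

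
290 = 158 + 132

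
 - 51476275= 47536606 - 99012881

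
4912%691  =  75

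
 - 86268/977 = - 89  +  685/977 = - 88.30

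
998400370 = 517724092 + 480676278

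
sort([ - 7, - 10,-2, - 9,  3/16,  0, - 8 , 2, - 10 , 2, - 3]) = [ - 10, - 10, - 9,- 8, - 7, - 3,- 2, 0, 3/16 , 2, 2 ]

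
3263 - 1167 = 2096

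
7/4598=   7/4598 = 0.00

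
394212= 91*4332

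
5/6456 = 5/6456 = 0.00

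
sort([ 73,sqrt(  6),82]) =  [ sqrt ( 6),73,82] 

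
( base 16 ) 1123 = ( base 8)10443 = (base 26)6cj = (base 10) 4387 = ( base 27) 60d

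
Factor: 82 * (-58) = - 4756 = -2^2*29^1*41^1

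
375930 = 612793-236863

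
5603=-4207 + 9810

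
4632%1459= 255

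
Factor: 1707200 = 2^6*5^2 * 11^1*97^1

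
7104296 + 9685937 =16790233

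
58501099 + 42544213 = 101045312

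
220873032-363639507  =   - 142766475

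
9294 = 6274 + 3020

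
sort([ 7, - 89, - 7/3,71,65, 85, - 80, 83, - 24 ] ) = [- 89, - 80,- 24,  -  7/3,7 , 65  ,  71, 83,85] 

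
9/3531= 3/1177 = 0.00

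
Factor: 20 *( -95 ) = - 2^2*5^2*19^1 = - 1900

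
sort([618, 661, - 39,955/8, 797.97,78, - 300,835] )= [ - 300 , - 39,78,955/8,618,661,797.97,835] 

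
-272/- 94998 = 136/47499  =  0.00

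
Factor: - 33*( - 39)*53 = 3^2*11^1*13^1 * 53^1 = 68211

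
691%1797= 691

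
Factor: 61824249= 3^3*461^1*4967^1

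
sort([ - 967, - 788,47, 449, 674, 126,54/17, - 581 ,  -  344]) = [-967 , - 788, -581,-344, 54/17,47,126,449, 674]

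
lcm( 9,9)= 9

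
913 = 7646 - 6733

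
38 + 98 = 136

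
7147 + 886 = 8033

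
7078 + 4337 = 11415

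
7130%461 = 215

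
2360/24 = 98 + 1/3 = 98.33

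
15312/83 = 15312/83= 184.48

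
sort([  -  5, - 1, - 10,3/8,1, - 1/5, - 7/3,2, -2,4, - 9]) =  [ - 10, - 9,-5 , - 7/3, - 2, - 1, - 1/5,3/8,  1,2 , 4 ] 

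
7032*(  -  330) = - 2320560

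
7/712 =7/712 = 0.01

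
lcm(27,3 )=27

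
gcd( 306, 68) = 34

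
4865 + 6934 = 11799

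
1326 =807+519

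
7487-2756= 4731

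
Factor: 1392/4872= 2/7 = 2^1*7^( - 1)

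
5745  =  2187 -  - 3558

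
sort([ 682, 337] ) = [337, 682]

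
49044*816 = 40019904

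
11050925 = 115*96095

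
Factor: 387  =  3^2*43^1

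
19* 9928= 188632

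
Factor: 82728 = 2^3*3^3*383^1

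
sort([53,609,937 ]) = [ 53, 609, 937 ] 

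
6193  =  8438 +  - 2245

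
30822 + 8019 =38841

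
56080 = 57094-1014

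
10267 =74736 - 64469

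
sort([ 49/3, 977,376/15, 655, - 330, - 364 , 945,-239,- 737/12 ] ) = [  -  364 , - 330, - 239, - 737/12,49/3,  376/15,  655, 945,977]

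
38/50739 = 38/50739 = 0.00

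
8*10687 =85496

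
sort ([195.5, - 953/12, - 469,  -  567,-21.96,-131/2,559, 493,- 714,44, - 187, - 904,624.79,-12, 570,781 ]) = [  -  904, - 714,- 567, - 469,-187,-953/12,-131/2,-21.96, - 12 , 44 , 195.5, 493, 559, 570,624.79 , 781]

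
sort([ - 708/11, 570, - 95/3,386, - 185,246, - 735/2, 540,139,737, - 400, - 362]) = [-400, - 735/2, - 362, - 185, - 708/11, - 95/3, 139,246,386, 540,570, 737 ] 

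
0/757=0 =0.00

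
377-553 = - 176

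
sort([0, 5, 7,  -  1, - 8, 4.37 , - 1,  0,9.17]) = [ - 8, -1, - 1, 0, 0,  4.37, 5, 7, 9.17] 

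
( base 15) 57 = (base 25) 37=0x52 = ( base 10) 82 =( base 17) 4E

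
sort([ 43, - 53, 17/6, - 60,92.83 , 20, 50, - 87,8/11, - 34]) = [ - 87, - 60 , - 53,-34, 8/11, 17/6,20,43,  50, 92.83]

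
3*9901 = 29703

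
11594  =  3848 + 7746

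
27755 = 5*5551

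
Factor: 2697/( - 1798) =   -  2^(- 1 )*3^1 =-3/2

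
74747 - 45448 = 29299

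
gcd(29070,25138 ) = 2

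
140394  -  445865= - 305471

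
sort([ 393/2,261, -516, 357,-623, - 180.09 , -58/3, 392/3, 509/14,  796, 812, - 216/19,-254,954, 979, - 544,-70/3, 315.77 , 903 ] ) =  [ - 623, - 544, - 516, - 254, - 180.09, - 70/3, - 58/3 , - 216/19, 509/14  ,  392/3, 393/2, 261,315.77 , 357, 796, 812, 903, 954, 979 ]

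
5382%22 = 14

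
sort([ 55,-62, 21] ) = [  -  62, 21,55] 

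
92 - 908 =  - 816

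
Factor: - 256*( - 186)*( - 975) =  - 46425600 =- 2^9 * 3^2*5^2*13^1* 31^1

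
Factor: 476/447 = 2^2*3^( - 1) * 7^1*17^1* 149^(-1 ) 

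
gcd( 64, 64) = 64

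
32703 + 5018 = 37721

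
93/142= 93/142  =  0.65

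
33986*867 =29465862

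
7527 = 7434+93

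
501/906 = 167/302  =  0.55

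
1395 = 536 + 859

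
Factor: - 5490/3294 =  - 3^(-1) * 5^1 = -5/3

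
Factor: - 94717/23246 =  - 2^( - 1)*7^2*59^( - 1 )*197^( - 1 )*1933^1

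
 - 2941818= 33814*( - 87)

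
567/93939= 189/31313 = 0.01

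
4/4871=4/4871 = 0.00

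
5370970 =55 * 97654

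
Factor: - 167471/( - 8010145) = 5^(-1)*11^(-1 ) * 13^( - 1)*17^( - 1 )*659^( - 1)*167471^1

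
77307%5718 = 2973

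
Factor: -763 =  - 7^1 * 109^1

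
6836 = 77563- 70727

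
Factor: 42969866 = 2^1* 21484933^1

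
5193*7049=36605457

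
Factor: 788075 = 5^2*29^1*1087^1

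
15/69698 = 15/69698 = 0.00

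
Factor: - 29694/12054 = -41^( - 1)*101^1 = -  101/41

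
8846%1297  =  1064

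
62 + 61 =123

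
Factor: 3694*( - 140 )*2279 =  - 1178607640 = -2^3*5^1 * 7^1*43^1  *53^1 * 1847^1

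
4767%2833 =1934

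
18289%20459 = 18289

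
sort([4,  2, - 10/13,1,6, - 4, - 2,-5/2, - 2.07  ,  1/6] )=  [ - 4, - 5/2,-2.07, - 2, - 10/13,1/6,1,  2 , 4, 6]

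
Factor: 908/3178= 2/7 = 2^1*7^( - 1)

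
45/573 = 15/191  =  0.08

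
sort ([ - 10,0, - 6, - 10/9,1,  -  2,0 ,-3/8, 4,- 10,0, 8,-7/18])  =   [ - 10,  -  10,-6,  -  2,-10/9, - 7/18, - 3/8,0 , 0,0 , 1,4, 8]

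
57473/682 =57473/682= 84.27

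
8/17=8/17 = 0.47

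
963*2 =1926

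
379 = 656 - 277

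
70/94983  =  10/13569 = 0.00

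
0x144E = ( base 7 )21104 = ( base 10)5198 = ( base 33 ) 4PH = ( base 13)249b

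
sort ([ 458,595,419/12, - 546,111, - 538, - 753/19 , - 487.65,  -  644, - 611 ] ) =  [ - 644 ,  -  611, - 546, - 538, - 487.65, - 753/19,419/12,111,458, 595] 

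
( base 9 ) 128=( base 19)5C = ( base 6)255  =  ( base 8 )153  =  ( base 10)107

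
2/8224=1/4112 = 0.00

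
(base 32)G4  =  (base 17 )1D6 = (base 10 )516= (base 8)1004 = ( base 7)1335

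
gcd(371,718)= 1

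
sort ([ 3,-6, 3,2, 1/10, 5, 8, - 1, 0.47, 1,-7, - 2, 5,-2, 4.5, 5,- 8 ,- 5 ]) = [ - 8, - 7,  -  6,  -  5, - 2,-2,-1, 1/10 , 0.47 , 1,  2, 3,3,4.5, 5, 5,5, 8]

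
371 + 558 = 929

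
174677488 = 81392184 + 93285304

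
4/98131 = 4/98131 = 0.00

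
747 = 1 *747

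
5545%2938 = 2607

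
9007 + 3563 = 12570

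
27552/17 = 1620  +  12/17 = 1620.71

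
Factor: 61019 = 7^1*23^1*379^1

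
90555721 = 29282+90526439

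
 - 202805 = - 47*4315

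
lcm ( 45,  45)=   45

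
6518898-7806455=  - 1287557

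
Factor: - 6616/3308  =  -2=- 2^1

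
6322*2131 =13472182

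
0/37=0=0.00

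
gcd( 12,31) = 1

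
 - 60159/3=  - 20053 = - 20053.00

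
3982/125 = 31 + 107/125=31.86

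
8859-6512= 2347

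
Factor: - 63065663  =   - 63065663^1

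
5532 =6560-1028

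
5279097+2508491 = 7787588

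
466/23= 20 + 6/23 = 20.26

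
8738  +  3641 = 12379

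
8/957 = 8/957 = 0.01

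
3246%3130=116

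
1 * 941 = 941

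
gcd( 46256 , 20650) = 826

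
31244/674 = 46+120/337 = 46.36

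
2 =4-2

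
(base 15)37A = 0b1100010110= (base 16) 316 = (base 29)R7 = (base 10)790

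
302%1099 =302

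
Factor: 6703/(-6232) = - 2^(  -  3)*19^( - 1)*41^( - 1 )*6703^1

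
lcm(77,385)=385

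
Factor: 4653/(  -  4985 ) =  - 3^2 * 5^( - 1)*11^1*47^1*997^( - 1 )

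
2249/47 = 47 + 40/47 = 47.85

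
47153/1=47153= 47153.00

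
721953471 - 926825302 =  -204871831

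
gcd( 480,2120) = 40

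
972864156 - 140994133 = 831870023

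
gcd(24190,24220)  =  10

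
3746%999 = 749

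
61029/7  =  61029/7 = 8718.43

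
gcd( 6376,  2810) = 2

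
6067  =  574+5493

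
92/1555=92/1555 = 0.06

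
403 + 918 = 1321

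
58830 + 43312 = 102142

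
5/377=5/377 = 0.01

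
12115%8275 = 3840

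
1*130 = 130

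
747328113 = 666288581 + 81039532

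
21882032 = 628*34844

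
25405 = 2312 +23093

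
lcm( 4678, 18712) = 18712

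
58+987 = 1045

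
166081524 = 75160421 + 90921103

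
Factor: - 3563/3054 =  - 7/6 = - 2^(  -  1) *3^ ( - 1 )*7^1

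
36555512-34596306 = 1959206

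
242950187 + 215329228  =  458279415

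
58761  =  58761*1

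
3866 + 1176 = 5042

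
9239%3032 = 143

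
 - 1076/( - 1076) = 1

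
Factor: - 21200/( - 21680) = 5^1*53^1 * 271^( - 1) = 265/271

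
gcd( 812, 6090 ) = 406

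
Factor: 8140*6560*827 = 2^7*5^2*11^1*37^1*41^1*827^1 = 44160476800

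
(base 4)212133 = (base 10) 2463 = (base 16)99F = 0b100110011111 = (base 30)2m3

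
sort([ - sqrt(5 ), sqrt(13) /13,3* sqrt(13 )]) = [  -  sqrt( 5 ), sqrt( 13) /13, 3*sqrt(13 )]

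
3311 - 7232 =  - 3921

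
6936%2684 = 1568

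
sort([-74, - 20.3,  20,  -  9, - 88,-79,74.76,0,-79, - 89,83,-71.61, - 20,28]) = [-89 ,  -  88, - 79, - 79, - 74, -71.61 , - 20.3,-20 ,-9 , 0,20, 28,74.76,  83]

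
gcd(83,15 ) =1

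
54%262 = 54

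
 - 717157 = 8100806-8817963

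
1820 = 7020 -5200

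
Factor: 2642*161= 425362 = 2^1*7^1*23^1*1321^1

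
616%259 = 98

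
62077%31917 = 30160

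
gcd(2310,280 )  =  70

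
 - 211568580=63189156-274757736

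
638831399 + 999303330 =1638134729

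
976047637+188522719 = 1164570356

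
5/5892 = 5/5892 = 0.00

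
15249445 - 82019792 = -66770347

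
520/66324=130/16581 = 0.01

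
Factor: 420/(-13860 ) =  - 3^( - 1)*11^( - 1)= - 1/33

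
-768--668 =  - 100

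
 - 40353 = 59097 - 99450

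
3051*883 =2694033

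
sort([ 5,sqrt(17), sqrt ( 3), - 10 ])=[ - 10,sqrt(3), sqrt(17), 5]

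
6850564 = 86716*79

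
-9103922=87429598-96533520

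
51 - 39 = 12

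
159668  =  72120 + 87548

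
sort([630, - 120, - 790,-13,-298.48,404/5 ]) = [ - 790, - 298.48,-120,- 13,404/5,630]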